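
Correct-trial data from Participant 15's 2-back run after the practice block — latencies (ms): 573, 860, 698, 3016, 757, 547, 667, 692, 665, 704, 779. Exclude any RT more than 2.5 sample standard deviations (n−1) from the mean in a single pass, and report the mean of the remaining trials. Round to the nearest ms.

n = 11, ΣRT = 9958, M = 905.273
Σ(x−M)² = 4977376.18; s = √(4977376.18/10) = 705.505
Cutoffs: 905.273 ± 2.5·705.505 → [-858.5, 2669.0]
Outside: 3016 → excluded.
Retained (n=10): Σ = 6942, mean = 6942/10 = 694.200

694 ms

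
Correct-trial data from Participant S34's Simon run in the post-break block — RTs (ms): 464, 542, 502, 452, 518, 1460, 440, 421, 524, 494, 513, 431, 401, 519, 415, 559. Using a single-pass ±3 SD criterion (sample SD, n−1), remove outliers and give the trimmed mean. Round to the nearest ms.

480 ms

n = 16, ΣRT = 8655, M = 540.938
Σ(x−M)² = 936728.94; s = √(936728.94/15) = 249.897
Cutoffs: 540.938 ± 3·249.897 → [-208.8, 1290.6]
Outside: 1460 → excluded.
Retained (n=15): Σ = 7195, mean = 7195/15 = 479.667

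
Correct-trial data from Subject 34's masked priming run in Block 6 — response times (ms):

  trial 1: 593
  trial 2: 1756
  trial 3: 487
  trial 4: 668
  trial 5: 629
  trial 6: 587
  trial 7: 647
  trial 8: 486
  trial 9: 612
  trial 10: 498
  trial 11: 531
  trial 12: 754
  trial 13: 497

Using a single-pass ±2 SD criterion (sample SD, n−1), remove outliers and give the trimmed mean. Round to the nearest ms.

582 ms

n = 13, ΣRT = 8745, M = 672.692
Σ(x−M)² = 1350932.77; s = √(1350932.77/12) = 335.526
Cutoffs: 672.692 ± 2·335.526 → [1.6, 1343.7]
Outside: 1756 → excluded.
Retained (n=12): Σ = 6989, mean = 6989/12 = 582.417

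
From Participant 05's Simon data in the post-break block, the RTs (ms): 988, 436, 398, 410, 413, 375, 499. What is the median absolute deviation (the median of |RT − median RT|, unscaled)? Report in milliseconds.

Sorted: 375, 398, 410, 413, 436, 499, 988 → median = 413
|x − 413|: 575, 23, 15, 3, 0, 38, 86
Sorted deviations: 0, 3, 15, 23, 38, 86, 575 → MAD = 23

23 ms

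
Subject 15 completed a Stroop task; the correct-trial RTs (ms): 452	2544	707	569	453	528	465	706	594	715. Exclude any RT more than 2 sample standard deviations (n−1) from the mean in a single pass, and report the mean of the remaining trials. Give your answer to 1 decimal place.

n = 10, ΣRT = 7733, M = 773.300
Σ(x−M)² = 3582636.10; s = √(3582636.10/9) = 630.928
Cutoffs: 773.300 ± 2·630.928 → [-488.6, 2035.2]
Outside: 2544 → excluded.
Retained (n=9): Σ = 5189, mean = 5189/9 = 576.556

576.6 ms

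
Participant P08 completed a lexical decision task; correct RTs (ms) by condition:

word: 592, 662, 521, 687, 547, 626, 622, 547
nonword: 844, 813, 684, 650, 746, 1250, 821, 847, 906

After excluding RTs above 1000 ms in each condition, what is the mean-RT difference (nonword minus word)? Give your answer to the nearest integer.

188 ms

nonword: exclude 1250
M(word) = 4804/8 = 600.500
M(nonword) = 6311/8 = 788.875
Difference = 788.875 − 600.500 = 188.375 ms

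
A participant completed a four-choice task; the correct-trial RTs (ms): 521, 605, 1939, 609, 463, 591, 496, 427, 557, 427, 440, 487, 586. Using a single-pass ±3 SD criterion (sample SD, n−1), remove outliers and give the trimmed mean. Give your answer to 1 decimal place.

517.4 ms

n = 13, ΣRT = 8148, M = 626.769
Σ(x−M)² = 1919890.31; s = √(1919890.31/12) = 399.989
Cutoffs: 626.769 ± 3·399.989 → [-573.2, 1826.7]
Outside: 1939 → excluded.
Retained (n=12): Σ = 6209, mean = 6209/12 = 517.417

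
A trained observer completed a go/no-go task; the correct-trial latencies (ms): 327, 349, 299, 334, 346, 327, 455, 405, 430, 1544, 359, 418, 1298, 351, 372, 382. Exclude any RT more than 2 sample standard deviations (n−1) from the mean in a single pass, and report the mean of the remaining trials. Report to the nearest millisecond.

n = 16, ΣRT = 7996, M = 499.750
Σ(x−M)² = 1996135.00; s = √(1996135.00/15) = 364.795
Cutoffs: 499.750 ± 2·364.795 → [-229.8, 1229.3]
Outside: 1298, 1544 → excluded.
Retained (n=14): Σ = 5154, mean = 5154/14 = 368.143

368 ms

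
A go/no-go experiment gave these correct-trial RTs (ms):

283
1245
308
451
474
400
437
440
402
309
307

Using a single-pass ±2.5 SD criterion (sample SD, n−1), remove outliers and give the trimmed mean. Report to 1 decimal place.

381.1 ms

n = 11, ΣRT = 5056, M = 459.636
Σ(x−M)² = 725036.55; s = √(725036.55/10) = 269.265
Cutoffs: 459.636 ± 2.5·269.265 → [-213.5, 1132.8]
Outside: 1245 → excluded.
Retained (n=10): Σ = 3811, mean = 3811/10 = 381.100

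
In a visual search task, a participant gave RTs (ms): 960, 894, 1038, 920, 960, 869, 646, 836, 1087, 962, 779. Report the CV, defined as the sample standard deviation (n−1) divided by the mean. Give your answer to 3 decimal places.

n = 11, Σ = 9951, M = 904.6364
Σ(x−M)² = 149470.545; s = √(149470.545/10) = 122.2581
CV = 122.2581 / 904.6364 = 0.13515

0.135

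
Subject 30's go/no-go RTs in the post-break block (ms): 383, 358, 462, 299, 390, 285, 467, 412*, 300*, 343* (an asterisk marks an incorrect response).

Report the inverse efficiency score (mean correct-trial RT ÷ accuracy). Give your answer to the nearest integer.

Correct trials (n=7): 383, 358, 462, 299, 390, 285, 467
Mean correct RT = 2644/7 = 377.7143 ms
Proportion correct = 7/10
IES = 377.7143 / (7/10) = 539.592 ms

540 ms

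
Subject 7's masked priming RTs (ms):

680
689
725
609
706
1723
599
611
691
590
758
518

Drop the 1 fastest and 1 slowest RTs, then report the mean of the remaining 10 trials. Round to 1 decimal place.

665.8 ms

Sorted: 518, 590, 599, 609, 611, 680, 689, 691, 706, 725, 758, 1723
Drop lowest 1 (518) and highest 1 (1723)
Remaining (n=10): Σ = 6658, mean = 6658/10 = 665.800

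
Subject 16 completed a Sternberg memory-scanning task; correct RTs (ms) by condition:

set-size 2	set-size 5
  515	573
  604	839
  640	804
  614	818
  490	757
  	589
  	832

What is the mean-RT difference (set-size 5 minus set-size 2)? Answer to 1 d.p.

172.0 ms

M(set-size 2) = 2863/5 = 572.600
M(set-size 5) = 5212/7 = 744.571
Difference = 744.571 − 572.600 = 171.971 ms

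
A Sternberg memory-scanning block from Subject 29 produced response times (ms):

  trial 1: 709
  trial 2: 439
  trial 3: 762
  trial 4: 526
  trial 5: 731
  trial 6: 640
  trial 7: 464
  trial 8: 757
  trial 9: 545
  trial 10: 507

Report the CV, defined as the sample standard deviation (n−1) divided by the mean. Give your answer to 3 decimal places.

n = 10, Σ = 6080, M = 608.0000
Σ(x−M)² = 142462.000; s = √(142462.000/9) = 125.8138
CV = 125.8138 / 608.0000 = 0.20693

0.207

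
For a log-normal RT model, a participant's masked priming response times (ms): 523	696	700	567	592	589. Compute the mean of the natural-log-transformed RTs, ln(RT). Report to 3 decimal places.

6.410

ln(RT): 6.2596, 6.5453, 6.5511, 6.3404, 6.3835, 6.3784
Σ ln(RT) = 38.4583
Mean = 38.4583/6 = 6.40972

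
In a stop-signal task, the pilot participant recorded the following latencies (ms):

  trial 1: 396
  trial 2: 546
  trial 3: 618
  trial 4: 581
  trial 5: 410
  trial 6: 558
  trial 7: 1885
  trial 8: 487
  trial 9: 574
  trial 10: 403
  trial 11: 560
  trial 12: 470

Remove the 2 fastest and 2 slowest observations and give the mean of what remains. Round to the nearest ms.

Sorted: 396, 403, 410, 470, 487, 546, 558, 560, 574, 581, 618, 1885
Drop lowest 2 (396, 403) and highest 2 (618, 1885)
Remaining (n=8): Σ = 4186, mean = 4186/8 = 523.250

523 ms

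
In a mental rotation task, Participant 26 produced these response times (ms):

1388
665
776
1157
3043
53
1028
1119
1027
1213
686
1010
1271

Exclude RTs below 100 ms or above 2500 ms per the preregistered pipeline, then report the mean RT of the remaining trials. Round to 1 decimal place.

1030.9 ms

Excluded: 53, 3043
Retained (n=11): Σ = 11340
Mean = 11340/11 = 1030.9091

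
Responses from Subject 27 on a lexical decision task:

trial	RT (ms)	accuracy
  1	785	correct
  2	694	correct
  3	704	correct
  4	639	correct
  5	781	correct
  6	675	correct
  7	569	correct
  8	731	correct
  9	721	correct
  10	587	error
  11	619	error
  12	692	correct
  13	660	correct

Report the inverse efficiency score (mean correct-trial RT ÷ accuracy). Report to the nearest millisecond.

Correct trials (n=11): 785, 694, 704, 639, 781, 675, 569, 731, 721, 692, 660
Mean correct RT = 7651/11 = 695.5455 ms
Proportion correct = 11/13
IES = 695.5455 / (11/13) = 822.008 ms

822 ms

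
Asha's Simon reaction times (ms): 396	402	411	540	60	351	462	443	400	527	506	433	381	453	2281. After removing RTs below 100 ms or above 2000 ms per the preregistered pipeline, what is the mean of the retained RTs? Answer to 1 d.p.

Excluded: 60, 2281
Retained (n=13): Σ = 5705
Mean = 5705/13 = 438.8462

438.8 ms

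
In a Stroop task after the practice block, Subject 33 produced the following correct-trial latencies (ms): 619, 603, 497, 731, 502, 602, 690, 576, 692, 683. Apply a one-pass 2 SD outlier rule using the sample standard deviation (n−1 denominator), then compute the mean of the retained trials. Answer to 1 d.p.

619.5 ms

n = 10, ΣRT = 6195, M = 619.500
Σ(x−M)² = 57974.50; s = √(57974.50/9) = 80.260
Cutoffs: 619.500 ± 2·80.260 → [459.0, 780.0]
No RTs fall outside the cutoffs; all 10 retained. Mean = 6195/10 = 619.500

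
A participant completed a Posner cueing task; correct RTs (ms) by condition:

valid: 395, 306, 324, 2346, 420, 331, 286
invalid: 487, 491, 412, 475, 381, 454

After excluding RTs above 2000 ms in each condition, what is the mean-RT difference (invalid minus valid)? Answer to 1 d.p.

valid: exclude 2346
M(valid) = 2062/6 = 343.667
M(invalid) = 2700/6 = 450.000
Difference = 450.000 − 343.667 = 106.333 ms

106.3 ms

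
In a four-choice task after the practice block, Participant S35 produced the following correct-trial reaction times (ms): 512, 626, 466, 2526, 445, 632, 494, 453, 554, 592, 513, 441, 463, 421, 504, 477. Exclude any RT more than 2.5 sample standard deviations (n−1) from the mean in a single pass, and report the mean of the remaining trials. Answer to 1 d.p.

506.2 ms

n = 16, ΣRT = 10119, M = 632.438
Σ(x−M)² = 3887095.94; s = √(3887095.94/15) = 509.058
Cutoffs: 632.438 ± 2.5·509.058 → [-640.2, 1905.1]
Outside: 2526 → excluded.
Retained (n=15): Σ = 7593, mean = 7593/15 = 506.200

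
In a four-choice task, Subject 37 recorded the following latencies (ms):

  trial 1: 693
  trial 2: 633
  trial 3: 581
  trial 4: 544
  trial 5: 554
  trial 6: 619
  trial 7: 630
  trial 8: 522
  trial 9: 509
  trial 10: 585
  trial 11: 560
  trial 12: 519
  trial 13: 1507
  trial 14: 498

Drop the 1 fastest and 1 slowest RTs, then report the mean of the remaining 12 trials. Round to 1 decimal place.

Sorted: 498, 509, 519, 522, 544, 554, 560, 581, 585, 619, 630, 633, 693, 1507
Drop lowest 1 (498) and highest 1 (1507)
Remaining (n=12): Σ = 6949, mean = 6949/12 = 579.083

579.1 ms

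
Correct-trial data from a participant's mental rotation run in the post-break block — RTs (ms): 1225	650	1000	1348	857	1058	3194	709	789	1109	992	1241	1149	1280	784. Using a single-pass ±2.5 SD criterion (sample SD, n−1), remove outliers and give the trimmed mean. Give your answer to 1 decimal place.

1013.6 ms

n = 15, ΣRT = 17385, M = 1159.000
Σ(x−M)² = 5098948.00; s = √(5098948.00/14) = 603.499
Cutoffs: 1159.000 ± 2.5·603.499 → [-349.7, 2667.7]
Outside: 3194 → excluded.
Retained (n=14): Σ = 14191, mean = 14191/14 = 1013.643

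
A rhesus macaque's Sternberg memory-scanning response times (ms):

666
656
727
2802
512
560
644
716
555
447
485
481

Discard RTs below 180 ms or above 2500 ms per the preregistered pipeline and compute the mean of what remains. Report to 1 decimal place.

Excluded: 2802
Retained (n=11): Σ = 6449
Mean = 6449/11 = 586.2727

586.3 ms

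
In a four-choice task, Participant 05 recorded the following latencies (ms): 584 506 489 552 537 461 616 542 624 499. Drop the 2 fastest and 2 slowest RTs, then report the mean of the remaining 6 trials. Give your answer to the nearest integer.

537 ms

Sorted: 461, 489, 499, 506, 537, 542, 552, 584, 616, 624
Drop lowest 2 (461, 489) and highest 2 (616, 624)
Remaining (n=6): Σ = 3220, mean = 3220/6 = 536.667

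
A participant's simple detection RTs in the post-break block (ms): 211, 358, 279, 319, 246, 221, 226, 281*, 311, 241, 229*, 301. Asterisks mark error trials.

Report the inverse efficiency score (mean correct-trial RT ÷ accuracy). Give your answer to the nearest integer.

Correct trials (n=10): 211, 358, 279, 319, 246, 221, 226, 311, 241, 301
Mean correct RT = 2713/10 = 271.3000 ms
Proportion correct = 10/12
IES = 271.3000 / (10/12) = 325.560 ms

326 ms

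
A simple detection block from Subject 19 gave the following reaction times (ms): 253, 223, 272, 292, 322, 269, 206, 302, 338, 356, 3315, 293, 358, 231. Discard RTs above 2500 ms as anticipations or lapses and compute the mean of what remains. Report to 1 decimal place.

Excluded: 3315
Retained (n=13): Σ = 3715
Mean = 3715/13 = 285.7692

285.8 ms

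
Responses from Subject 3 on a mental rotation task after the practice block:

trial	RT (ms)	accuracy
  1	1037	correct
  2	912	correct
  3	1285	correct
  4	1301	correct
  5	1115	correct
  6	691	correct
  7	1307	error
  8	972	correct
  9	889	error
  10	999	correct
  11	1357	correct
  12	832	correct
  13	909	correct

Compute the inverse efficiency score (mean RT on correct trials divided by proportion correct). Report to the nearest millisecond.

1226 ms

Correct trials (n=11): 1037, 912, 1285, 1301, 1115, 691, 972, 999, 1357, 832, 909
Mean correct RT = 11410/11 = 1037.2727 ms
Proportion correct = 11/13
IES = 1037.2727 / (11/13) = 1225.868 ms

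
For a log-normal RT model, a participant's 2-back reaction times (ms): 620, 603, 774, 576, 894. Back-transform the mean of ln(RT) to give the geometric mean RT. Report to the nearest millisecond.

ln(RT): 6.4297, 6.4019, 6.6516, 6.3561, 6.7957
Mean ln(RT) = 32.6350/5 = 6.52700
Geometric mean = exp(6.52700) = 683.35 ms

683 ms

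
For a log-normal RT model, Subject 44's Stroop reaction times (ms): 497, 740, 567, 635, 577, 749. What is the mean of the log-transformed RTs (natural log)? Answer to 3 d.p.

ln(RT): 6.2086, 6.6067, 6.3404, 6.4536, 6.3578, 6.6187
Σ ln(RT) = 38.5858
Mean = 38.5858/6 = 6.43097

6.431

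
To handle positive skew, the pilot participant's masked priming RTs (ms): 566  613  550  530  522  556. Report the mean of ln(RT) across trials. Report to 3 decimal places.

ln(RT): 6.3386, 6.4184, 6.3099, 6.2729, 6.2577, 6.3208
Σ ln(RT) = 37.9182
Mean = 37.9182/6 = 6.31970

6.320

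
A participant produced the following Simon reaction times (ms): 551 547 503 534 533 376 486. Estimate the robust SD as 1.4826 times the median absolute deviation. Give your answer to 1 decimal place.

Sorted: 376, 486, 503, 533, 534, 547, 551 → median = 533
|x − 533| sorted: 0, 1, 14, 18, 30, 47, 157 → MAD = 18
Robust SD ≈ 1.4826 × 18 = 26.687

26.7 ms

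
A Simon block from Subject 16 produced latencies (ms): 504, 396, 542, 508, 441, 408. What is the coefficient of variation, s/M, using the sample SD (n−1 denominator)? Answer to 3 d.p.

0.128

n = 6, Σ = 2799, M = 466.5000
Σ(x−M)² = 17871.500; s = √(17871.500/5) = 59.7854
CV = 59.7854 / 466.5000 = 0.12816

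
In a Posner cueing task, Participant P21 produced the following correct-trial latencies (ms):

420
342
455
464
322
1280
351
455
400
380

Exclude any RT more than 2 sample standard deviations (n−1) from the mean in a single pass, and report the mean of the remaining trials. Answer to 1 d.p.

n = 10, ΣRT = 4869, M = 486.900
Σ(x−M)² = 721678.90; s = √(721678.90/9) = 283.172
Cutoffs: 486.900 ± 2·283.172 → [-79.4, 1053.2]
Outside: 1280 → excluded.
Retained (n=9): Σ = 3589, mean = 3589/9 = 398.778

398.8 ms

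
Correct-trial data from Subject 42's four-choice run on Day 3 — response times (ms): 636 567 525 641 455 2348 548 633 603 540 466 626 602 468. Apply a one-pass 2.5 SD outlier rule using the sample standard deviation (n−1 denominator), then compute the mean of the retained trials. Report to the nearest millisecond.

562 ms

n = 14, ΣRT = 9658, M = 689.857
Σ(x−M)² = 3016641.71; s = √(3016641.71/13) = 481.715
Cutoffs: 689.857 ± 2.5·481.715 → [-514.4, 1894.1]
Outside: 2348 → excluded.
Retained (n=13): Σ = 7310, mean = 7310/13 = 562.308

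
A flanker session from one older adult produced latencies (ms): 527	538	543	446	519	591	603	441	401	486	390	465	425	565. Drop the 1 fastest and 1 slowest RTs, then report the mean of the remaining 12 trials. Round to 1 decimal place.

495.6 ms

Sorted: 390, 401, 425, 441, 446, 465, 486, 519, 527, 538, 543, 565, 591, 603
Drop lowest 1 (390) and highest 1 (603)
Remaining (n=12): Σ = 5947, mean = 5947/12 = 495.583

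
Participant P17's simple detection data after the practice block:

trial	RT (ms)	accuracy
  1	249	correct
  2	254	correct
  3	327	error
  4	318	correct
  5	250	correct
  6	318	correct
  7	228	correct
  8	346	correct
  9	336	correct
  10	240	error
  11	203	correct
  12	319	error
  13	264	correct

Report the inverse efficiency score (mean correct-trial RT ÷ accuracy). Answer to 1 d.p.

359.6 ms

Correct trials (n=10): 249, 254, 318, 250, 318, 228, 346, 336, 203, 264
Mean correct RT = 2766/10 = 276.6000 ms
Proportion correct = 10/13
IES = 276.6000 / (10/13) = 359.580 ms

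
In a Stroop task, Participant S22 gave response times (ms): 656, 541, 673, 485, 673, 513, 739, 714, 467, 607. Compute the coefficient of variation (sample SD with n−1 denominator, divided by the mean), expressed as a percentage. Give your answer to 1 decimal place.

n = 10, Σ = 6068, M = 606.8000
Σ(x−M)² = 87661.600; s = √(87661.600/9) = 98.6923
CV = 98.6923 / 606.8000 = 0.16264 = 16.264%

16.3%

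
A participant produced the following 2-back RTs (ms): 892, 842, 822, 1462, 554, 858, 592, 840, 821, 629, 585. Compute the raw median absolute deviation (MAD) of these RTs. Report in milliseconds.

Sorted: 554, 585, 592, 629, 821, 822, 840, 842, 858, 892, 1462 → median = 822
|x − 822|: 70, 20, 0, 640, 268, 36, 230, 18, 1, 193, 237
Sorted deviations: 0, 1, 18, 20, 36, 70, 193, 230, 237, 268, 640 → MAD = 70

70 ms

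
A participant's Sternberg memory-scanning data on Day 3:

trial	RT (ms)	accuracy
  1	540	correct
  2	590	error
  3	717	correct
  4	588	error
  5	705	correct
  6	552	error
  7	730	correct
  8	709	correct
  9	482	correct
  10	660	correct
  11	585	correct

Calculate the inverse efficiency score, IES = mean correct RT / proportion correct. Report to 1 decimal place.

881.4 ms

Correct trials (n=8): 540, 717, 705, 730, 709, 482, 660, 585
Mean correct RT = 5128/8 = 641.0000 ms
Proportion correct = 8/11
IES = 641.0000 / (8/11) = 881.375 ms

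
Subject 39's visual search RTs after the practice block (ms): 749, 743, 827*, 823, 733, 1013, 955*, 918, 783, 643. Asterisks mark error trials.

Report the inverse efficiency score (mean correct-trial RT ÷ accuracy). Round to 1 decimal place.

Correct trials (n=8): 749, 743, 823, 733, 1013, 918, 783, 643
Mean correct RT = 6405/8 = 800.6250 ms
Proportion correct = 8/10
IES = 800.6250 / (8/10) = 1000.781 ms

1000.8 ms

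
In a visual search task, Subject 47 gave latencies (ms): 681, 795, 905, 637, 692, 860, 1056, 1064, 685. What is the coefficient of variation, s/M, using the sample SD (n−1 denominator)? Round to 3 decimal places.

n = 9, Σ = 7375, M = 819.4444
Σ(x−M)² = 212098.222; s = √(212098.222/8) = 162.8259
CV = 162.8259 / 819.4444 = 0.19870

0.199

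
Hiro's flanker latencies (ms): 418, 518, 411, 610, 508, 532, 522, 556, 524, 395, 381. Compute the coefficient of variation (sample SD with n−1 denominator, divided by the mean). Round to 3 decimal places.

n = 11, Σ = 5375, M = 488.6364
Σ(x−M)² = 56118.545; s = √(56118.545/10) = 74.9123
CV = 74.9123 / 488.6364 = 0.15331

0.153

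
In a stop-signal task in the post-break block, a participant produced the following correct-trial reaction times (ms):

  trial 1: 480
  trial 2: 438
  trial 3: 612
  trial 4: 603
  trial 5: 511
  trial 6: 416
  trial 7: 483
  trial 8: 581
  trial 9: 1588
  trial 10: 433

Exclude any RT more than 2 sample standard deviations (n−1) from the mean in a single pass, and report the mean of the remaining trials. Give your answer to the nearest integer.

506 ms

n = 10, ΣRT = 6145, M = 614.500
Σ(x−M)² = 1098554.50; s = √(1098554.50/9) = 349.373
Cutoffs: 614.500 ± 2·349.373 → [-84.2, 1313.2]
Outside: 1588 → excluded.
Retained (n=9): Σ = 4557, mean = 4557/9 = 506.333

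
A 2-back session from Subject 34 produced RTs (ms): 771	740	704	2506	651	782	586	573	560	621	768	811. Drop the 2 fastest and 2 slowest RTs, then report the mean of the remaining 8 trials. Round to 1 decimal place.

702.9 ms

Sorted: 560, 573, 586, 621, 651, 704, 740, 768, 771, 782, 811, 2506
Drop lowest 2 (560, 573) and highest 2 (811, 2506)
Remaining (n=8): Σ = 5623, mean = 5623/8 = 702.875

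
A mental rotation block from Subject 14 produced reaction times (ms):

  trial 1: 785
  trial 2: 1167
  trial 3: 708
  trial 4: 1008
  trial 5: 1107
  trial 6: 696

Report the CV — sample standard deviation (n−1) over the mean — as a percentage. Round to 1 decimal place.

22.8%

n = 6, Σ = 5471, M = 911.8333
Σ(x−M)² = 216666.833; s = √(216666.833/5) = 208.1667
CV = 208.1667 / 911.8333 = 0.22829 = 22.829%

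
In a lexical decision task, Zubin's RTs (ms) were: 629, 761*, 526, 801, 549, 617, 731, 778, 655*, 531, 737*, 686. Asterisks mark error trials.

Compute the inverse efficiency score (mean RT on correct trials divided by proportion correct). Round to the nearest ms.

866 ms

Correct trials (n=9): 629, 526, 801, 549, 617, 731, 778, 531, 686
Mean correct RT = 5848/9 = 649.7778 ms
Proportion correct = 9/12
IES = 649.7778 / (9/12) = 866.370 ms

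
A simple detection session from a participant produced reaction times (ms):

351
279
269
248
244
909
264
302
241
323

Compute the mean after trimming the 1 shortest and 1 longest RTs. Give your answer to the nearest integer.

285 ms

Sorted: 241, 244, 248, 264, 269, 279, 302, 323, 351, 909
Drop lowest 1 (241) and highest 1 (909)
Remaining (n=8): Σ = 2280, mean = 2280/8 = 285.000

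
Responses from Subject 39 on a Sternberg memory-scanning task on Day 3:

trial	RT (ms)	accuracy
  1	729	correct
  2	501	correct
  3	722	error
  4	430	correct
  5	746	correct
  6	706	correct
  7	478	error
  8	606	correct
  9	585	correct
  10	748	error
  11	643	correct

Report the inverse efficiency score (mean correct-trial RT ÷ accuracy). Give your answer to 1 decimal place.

850.1 ms

Correct trials (n=8): 729, 501, 430, 746, 706, 606, 585, 643
Mean correct RT = 4946/8 = 618.2500 ms
Proportion correct = 8/11
IES = 618.2500 / (8/11) = 850.094 ms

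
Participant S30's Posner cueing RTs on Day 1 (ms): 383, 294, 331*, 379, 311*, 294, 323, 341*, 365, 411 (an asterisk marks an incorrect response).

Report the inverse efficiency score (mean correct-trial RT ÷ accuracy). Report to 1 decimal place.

Correct trials (n=7): 383, 294, 379, 294, 323, 365, 411
Mean correct RT = 2449/7 = 349.8571 ms
Proportion correct = 7/10
IES = 349.8571 / (7/10) = 499.796 ms

499.8 ms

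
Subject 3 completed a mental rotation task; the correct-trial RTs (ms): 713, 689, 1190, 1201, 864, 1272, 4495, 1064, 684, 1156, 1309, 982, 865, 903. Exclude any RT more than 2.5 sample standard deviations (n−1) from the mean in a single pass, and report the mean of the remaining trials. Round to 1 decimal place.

n = 14, ΣRT = 17387, M = 1241.929
Σ(x−M)² = 11995410.93; s = √(11995410.93/13) = 960.585
Cutoffs: 1241.929 ± 2.5·960.585 → [-1159.5, 3643.4]
Outside: 4495 → excluded.
Retained (n=13): Σ = 12892, mean = 12892/13 = 991.692

991.7 ms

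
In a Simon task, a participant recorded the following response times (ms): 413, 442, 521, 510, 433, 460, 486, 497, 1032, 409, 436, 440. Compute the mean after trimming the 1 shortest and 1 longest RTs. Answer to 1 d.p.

Sorted: 409, 413, 433, 436, 440, 442, 460, 486, 497, 510, 521, 1032
Drop lowest 1 (409) and highest 1 (1032)
Remaining (n=10): Σ = 4638, mean = 4638/10 = 463.800

463.8 ms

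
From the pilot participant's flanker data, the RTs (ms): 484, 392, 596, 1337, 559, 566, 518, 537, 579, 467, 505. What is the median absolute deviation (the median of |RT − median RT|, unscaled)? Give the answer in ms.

42 ms

Sorted: 392, 467, 484, 505, 518, 537, 559, 566, 579, 596, 1337 → median = 537
|x − 537|: 53, 145, 59, 800, 22, 29, 19, 0, 42, 70, 32
Sorted deviations: 0, 19, 22, 29, 32, 42, 53, 59, 70, 145, 800 → MAD = 42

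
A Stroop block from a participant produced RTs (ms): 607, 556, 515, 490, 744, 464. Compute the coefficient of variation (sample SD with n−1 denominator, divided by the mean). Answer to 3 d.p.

0.182

n = 6, Σ = 3376, M = 562.6667
Σ(x−M)² = 52179.333; s = √(52179.333/5) = 102.1561
CV = 102.1561 / 562.6667 = 0.18156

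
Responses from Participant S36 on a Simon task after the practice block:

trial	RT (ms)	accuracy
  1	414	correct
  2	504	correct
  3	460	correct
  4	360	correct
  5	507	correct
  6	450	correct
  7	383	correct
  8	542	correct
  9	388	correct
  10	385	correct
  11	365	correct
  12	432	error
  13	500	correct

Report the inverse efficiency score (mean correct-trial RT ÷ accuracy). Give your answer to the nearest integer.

Correct trials (n=12): 414, 504, 460, 360, 507, 450, 383, 542, 388, 385, 365, 500
Mean correct RT = 5258/12 = 438.1667 ms
Proportion correct = 12/13
IES = 438.1667 / (12/13) = 474.681 ms

475 ms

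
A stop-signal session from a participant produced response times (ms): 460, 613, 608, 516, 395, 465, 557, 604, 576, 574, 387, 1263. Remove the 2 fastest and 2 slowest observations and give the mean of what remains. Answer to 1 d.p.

545.0 ms

Sorted: 387, 395, 460, 465, 516, 557, 574, 576, 604, 608, 613, 1263
Drop lowest 2 (387, 395) and highest 2 (613, 1263)
Remaining (n=8): Σ = 4360, mean = 4360/8 = 545.000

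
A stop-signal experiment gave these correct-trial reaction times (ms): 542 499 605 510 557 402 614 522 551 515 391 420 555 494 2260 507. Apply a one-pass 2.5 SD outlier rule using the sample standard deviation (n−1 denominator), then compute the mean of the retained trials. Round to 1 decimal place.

512.3 ms

n = 16, ΣRT = 9944, M = 621.500
Σ(x−M)² = 2924844.00; s = √(2924844.00/15) = 441.576
Cutoffs: 621.500 ± 2.5·441.576 → [-482.4, 1725.4]
Outside: 2260 → excluded.
Retained (n=15): Σ = 7684, mean = 7684/15 = 512.267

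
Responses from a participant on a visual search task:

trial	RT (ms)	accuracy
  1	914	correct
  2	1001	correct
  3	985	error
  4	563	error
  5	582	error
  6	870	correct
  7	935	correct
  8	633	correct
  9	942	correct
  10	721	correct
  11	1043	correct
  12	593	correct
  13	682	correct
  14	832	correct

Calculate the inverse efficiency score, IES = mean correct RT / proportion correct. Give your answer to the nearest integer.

Correct trials (n=11): 914, 1001, 870, 935, 633, 942, 721, 1043, 593, 682, 832
Mean correct RT = 9166/11 = 833.2727 ms
Proportion correct = 11/14
IES = 833.2727 / (11/14) = 1060.529 ms

1061 ms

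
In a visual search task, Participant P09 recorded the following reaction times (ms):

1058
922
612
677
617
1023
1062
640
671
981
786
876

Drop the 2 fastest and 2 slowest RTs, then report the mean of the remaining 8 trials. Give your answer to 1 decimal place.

822.0 ms

Sorted: 612, 617, 640, 671, 677, 786, 876, 922, 981, 1023, 1058, 1062
Drop lowest 2 (612, 617) and highest 2 (1058, 1062)
Remaining (n=8): Σ = 6576, mean = 6576/8 = 822.000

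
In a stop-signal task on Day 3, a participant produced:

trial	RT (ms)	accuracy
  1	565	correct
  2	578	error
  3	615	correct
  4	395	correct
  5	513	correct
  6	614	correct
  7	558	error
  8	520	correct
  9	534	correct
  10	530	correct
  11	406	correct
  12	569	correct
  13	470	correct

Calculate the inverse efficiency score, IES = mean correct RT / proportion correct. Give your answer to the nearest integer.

616 ms

Correct trials (n=11): 565, 615, 395, 513, 614, 520, 534, 530, 406, 569, 470
Mean correct RT = 5731/11 = 521.0000 ms
Proportion correct = 11/13
IES = 521.0000 / (11/13) = 615.727 ms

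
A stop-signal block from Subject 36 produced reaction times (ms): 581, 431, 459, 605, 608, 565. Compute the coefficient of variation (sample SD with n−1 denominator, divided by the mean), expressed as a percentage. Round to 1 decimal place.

n = 6, Σ = 3249, M = 541.5000
Σ(x−M)² = 29583.500; s = √(29583.500/5) = 76.9201
CV = 76.9201 / 541.5000 = 0.14205 = 14.205%

14.2%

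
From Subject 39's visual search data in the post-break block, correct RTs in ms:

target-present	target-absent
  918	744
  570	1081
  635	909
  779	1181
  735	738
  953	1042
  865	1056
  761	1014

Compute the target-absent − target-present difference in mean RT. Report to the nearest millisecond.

M(target-present) = 6216/8 = 777.000
M(target-absent) = 7765/8 = 970.625
Difference = 970.625 − 777.000 = 193.625 ms

194 ms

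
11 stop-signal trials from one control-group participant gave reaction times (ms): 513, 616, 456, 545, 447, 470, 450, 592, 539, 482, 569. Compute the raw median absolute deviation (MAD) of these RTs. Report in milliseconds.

56 ms

Sorted: 447, 450, 456, 470, 482, 513, 539, 545, 569, 592, 616 → median = 513
|x − 513|: 0, 103, 57, 32, 66, 43, 63, 79, 26, 31, 56
Sorted deviations: 0, 26, 31, 32, 43, 56, 57, 63, 66, 79, 103 → MAD = 56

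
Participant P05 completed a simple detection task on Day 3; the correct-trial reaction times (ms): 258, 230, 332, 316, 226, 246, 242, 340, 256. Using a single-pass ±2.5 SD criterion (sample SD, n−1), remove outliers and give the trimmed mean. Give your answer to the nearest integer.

n = 9, ΣRT = 2446, M = 271.778
Σ(x−M)² = 16067.56; s = √(16067.56/8) = 44.816
Cutoffs: 271.778 ± 2.5·44.816 → [159.7, 383.8]
No RTs fall outside the cutoffs; all 9 retained. Mean = 2446/9 = 271.778

272 ms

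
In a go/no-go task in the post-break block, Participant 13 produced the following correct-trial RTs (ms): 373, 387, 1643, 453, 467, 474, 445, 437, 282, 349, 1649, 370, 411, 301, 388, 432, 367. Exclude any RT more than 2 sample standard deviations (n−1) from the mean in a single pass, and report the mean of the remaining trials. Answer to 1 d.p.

n = 17, ΣRT = 9228, M = 542.824
Σ(x−M)² = 2804944.47; s = √(2804944.47/16) = 418.699
Cutoffs: 542.824 ± 2·418.699 → [-294.6, 1380.2]
Outside: 1643, 1649 → excluded.
Retained (n=15): Σ = 5936, mean = 5936/15 = 395.733

395.7 ms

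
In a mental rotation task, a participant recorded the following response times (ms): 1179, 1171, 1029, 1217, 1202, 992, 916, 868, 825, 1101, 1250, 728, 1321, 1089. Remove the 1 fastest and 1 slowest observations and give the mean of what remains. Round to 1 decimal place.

1069.9 ms

Sorted: 728, 825, 868, 916, 992, 1029, 1089, 1101, 1171, 1179, 1202, 1217, 1250, 1321
Drop lowest 1 (728) and highest 1 (1321)
Remaining (n=12): Σ = 12839, mean = 12839/12 = 1069.917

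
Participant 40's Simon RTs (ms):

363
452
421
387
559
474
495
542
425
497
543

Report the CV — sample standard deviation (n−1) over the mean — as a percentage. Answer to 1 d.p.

n = 11, Σ = 5158, M = 468.9091
Σ(x−M)² = 42878.909; s = √(42878.909/10) = 65.4820
CV = 65.4820 / 468.9091 = 0.13965 = 13.965%

14.0%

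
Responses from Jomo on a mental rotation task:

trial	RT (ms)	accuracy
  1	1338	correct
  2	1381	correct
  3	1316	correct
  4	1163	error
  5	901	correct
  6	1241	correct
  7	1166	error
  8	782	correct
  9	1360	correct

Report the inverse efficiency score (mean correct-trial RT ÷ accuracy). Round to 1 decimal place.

Correct trials (n=7): 1338, 1381, 1316, 901, 1241, 782, 1360
Mean correct RT = 8319/7 = 1188.4286 ms
Proportion correct = 7/9
IES = 1188.4286 / (7/9) = 1527.980 ms

1528.0 ms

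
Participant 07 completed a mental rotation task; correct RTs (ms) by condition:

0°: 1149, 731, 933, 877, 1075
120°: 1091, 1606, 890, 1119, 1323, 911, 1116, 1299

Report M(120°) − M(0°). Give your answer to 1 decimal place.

M(0°) = 4765/5 = 953.000
M(120°) = 9355/8 = 1169.375
Difference = 1169.375 − 953.000 = 216.375 ms

216.4 ms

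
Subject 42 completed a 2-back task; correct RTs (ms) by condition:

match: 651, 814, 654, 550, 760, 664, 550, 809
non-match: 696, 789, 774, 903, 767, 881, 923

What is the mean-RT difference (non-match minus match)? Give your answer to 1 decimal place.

M(match) = 5452/8 = 681.500
M(non-match) = 5733/7 = 819.000
Difference = 819.000 − 681.500 = 137.500 ms

137.5 ms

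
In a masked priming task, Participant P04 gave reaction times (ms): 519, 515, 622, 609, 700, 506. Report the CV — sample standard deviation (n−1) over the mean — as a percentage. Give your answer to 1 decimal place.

13.5%

n = 6, Σ = 3471, M = 578.5000
Σ(x−M)² = 30413.500; s = √(30413.500/5) = 77.9917
CV = 77.9917 / 578.5000 = 0.13482 = 13.482%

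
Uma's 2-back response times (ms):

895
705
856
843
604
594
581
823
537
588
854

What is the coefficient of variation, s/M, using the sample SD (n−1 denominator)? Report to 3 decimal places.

0.194

n = 11, Σ = 7880, M = 716.3636
Σ(x−M)² = 192460.545; s = √(192460.545/10) = 138.7302
CV = 138.7302 / 716.3636 = 0.19366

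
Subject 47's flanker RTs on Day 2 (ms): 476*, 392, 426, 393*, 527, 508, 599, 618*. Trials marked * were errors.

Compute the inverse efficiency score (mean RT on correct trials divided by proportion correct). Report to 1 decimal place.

Correct trials (n=5): 392, 426, 527, 508, 599
Mean correct RT = 2452/5 = 490.4000 ms
Proportion correct = 5/8
IES = 490.4000 / (5/8) = 784.640 ms

784.6 ms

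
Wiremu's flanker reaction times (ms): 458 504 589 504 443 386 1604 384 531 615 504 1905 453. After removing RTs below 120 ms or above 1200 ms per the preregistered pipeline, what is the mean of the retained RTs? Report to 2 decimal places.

Excluded: 1604, 1905
Retained (n=11): Σ = 5371
Mean = 5371/11 = 488.2727

488.27 ms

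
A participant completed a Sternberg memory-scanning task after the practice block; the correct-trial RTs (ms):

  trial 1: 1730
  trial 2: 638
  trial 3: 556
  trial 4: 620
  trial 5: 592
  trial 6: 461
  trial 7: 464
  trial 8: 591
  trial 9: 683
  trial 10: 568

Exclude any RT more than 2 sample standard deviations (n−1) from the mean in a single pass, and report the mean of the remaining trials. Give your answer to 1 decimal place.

n = 10, ΣRT = 6903, M = 690.300
Σ(x−M)² = 1245014.10; s = √(1245014.10/9) = 371.934
Cutoffs: 690.300 ± 2·371.934 → [-53.6, 1434.2]
Outside: 1730 → excluded.
Retained (n=9): Σ = 5173, mean = 5173/9 = 574.778

574.8 ms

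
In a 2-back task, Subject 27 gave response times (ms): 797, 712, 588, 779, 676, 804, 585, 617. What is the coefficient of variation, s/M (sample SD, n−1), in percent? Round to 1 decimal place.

n = 8, Σ = 5558, M = 694.7500
Σ(x−M)² = 59623.500; s = √(59623.500/7) = 92.2911
CV = 92.2911 / 694.7500 = 0.13284 = 13.284%

13.3%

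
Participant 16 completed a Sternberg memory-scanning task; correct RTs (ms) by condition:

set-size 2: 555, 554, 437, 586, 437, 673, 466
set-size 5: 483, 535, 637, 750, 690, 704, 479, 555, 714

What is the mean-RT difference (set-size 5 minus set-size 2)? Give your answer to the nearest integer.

87 ms

M(set-size 2) = 3708/7 = 529.714
M(set-size 5) = 5547/9 = 616.333
Difference = 616.333 − 529.714 = 86.619 ms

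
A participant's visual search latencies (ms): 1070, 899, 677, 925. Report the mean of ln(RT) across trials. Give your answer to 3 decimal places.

6.781

ln(RT): 6.9754, 6.8013, 6.5177, 6.8298
Σ ln(RT) = 27.1242
Mean = 27.1242/4 = 6.78104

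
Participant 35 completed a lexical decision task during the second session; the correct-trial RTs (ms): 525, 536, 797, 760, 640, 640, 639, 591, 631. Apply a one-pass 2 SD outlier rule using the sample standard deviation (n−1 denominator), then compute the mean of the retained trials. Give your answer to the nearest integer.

n = 9, ΣRT = 5759, M = 639.889
Σ(x−M)² = 65572.89; s = √(65572.89/8) = 90.535
Cutoffs: 639.889 ± 2·90.535 → [458.8, 821.0]
No RTs fall outside the cutoffs; all 9 retained. Mean = 5759/9 = 639.889

640 ms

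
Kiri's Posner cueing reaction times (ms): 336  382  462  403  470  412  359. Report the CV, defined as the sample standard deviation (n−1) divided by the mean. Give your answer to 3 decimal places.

0.124

n = 7, Σ = 2824, M = 403.4286
Σ(x−M)² = 14915.714; s = √(14915.714/6) = 49.8593
CV = 49.8593 / 403.4286 = 0.12359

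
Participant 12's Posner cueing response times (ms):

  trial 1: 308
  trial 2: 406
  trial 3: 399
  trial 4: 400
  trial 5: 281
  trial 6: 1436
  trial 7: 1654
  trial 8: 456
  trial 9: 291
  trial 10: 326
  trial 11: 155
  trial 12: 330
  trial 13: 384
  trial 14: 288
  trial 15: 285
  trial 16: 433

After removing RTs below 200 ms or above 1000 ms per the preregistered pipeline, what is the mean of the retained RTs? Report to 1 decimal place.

352.8 ms

Excluded: 155, 1436, 1654
Retained (n=13): Σ = 4587
Mean = 4587/13 = 352.8462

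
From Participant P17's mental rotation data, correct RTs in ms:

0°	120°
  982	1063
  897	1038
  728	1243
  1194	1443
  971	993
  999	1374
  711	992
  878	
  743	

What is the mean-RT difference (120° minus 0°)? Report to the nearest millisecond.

M(0°) = 8103/9 = 900.333
M(120°) = 8146/7 = 1163.714
Difference = 1163.714 − 900.333 = 263.381 ms

263 ms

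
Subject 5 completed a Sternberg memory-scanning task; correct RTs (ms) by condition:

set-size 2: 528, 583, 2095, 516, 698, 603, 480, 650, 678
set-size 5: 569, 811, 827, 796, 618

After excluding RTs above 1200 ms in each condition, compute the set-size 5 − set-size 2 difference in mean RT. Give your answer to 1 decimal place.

set-size 2: exclude 2095
M(set-size 2) = 4736/8 = 592.000
M(set-size 5) = 3621/5 = 724.200
Difference = 724.200 − 592.000 = 132.200 ms

132.2 ms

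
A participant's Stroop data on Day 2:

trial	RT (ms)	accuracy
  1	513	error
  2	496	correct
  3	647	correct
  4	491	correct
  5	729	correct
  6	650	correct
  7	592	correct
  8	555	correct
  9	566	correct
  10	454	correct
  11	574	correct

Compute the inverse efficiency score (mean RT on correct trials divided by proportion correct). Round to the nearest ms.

Correct trials (n=10): 496, 647, 491, 729, 650, 592, 555, 566, 454, 574
Mean correct RT = 5754/10 = 575.4000 ms
Proportion correct = 10/11
IES = 575.4000 / (10/11) = 632.940 ms

633 ms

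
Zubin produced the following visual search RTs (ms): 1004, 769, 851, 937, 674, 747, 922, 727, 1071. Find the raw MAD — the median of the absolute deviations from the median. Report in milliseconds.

Sorted: 674, 727, 747, 769, 851, 922, 937, 1004, 1071 → median = 851
|x − 851|: 153, 82, 0, 86, 177, 104, 71, 124, 220
Sorted deviations: 0, 71, 82, 86, 104, 124, 153, 177, 220 → MAD = 104

104 ms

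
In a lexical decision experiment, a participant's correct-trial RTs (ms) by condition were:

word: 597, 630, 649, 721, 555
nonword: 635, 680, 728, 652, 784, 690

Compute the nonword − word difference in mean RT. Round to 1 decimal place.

64.4 ms

M(word) = 3152/5 = 630.400
M(nonword) = 4169/6 = 694.833
Difference = 694.833 − 630.400 = 64.433 ms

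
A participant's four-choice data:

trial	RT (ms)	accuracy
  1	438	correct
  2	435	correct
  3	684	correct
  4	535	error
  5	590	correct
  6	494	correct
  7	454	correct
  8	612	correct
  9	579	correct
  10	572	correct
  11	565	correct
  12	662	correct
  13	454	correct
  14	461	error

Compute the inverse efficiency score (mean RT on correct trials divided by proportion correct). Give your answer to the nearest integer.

636 ms

Correct trials (n=12): 438, 435, 684, 590, 494, 454, 612, 579, 572, 565, 662, 454
Mean correct RT = 6539/12 = 544.9167 ms
Proportion correct = 12/14
IES = 544.9167 / (12/14) = 635.736 ms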